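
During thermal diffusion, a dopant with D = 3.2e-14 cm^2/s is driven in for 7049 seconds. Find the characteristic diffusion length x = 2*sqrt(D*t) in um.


Step 1: Compute D*t = 3.2e-14 * 7049 = 2.25568e-10 cm^2
Step 2: sqrt(D*t) = 1.5e-05 cm
Step 3: x = 2 * 1.5e-05 cm = 3e-05 cm
Step 4: Convert to um (1 cm = 1e4 um): x = 0.3 um


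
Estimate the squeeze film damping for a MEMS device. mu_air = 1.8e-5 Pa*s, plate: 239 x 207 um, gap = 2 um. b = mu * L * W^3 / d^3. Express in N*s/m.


Step 1: Convert to SI.
L = 239e-6 m, W = 207e-6 m, d = 2e-6 m
Step 2: W^3 = (207e-6)^3 = 8.87e-12 m^3
Step 3: d^3 = (2e-6)^3 = 8.00e-18 m^3
Step 4: b = 1.8e-5 * 239e-6 * 8.87e-12 / 8.00e-18
b = 4.77e-03 N*s/m


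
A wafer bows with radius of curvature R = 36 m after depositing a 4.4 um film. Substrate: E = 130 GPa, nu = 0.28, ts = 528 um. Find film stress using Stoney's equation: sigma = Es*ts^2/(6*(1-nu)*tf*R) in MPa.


Step 1: Compute numerator: Es * ts^2 = 130 * 528^2 = 36241920 (GPa*um^2)
Step 2: Compute denominator (R in um): 6*(1-nu)*tf*R = 6*0.72*4.4*36e6 = 684288000.0 (um^2)
Step 3: sigma (GPa) = 36241920 / 684288000.0 = 5.2963e-02 GPa
Step 4: Convert to MPa (x1000): sigma = 53.0 MPa


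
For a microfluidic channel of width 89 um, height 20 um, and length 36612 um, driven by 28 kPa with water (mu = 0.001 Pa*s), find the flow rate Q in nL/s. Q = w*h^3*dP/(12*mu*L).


Step 1: Convert all dimensions to SI (meters).
w = 89e-6 m, h = 20e-6 m, L = 36612e-6 m, dP = 28e3 Pa
Step 2: Q = w * h^3 * dP / (12 * mu * L)
Q = 89e-6 * (20e-6)^3 * 28e3 / (12 * 0.001 * 36612e-6) = 4.537674e-11 m^3/s
Step 3: Convert Q from m^3/s to nL/s (1 m^3 = 1e12 nL, so multiply by 1e12).
Q = 45.377 nL/s


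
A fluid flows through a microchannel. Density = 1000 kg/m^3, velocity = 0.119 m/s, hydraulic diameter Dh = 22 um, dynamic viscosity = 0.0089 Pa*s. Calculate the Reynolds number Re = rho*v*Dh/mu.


Step 1: Convert Dh to meters: Dh = 22e-6 m
Step 2: Re = rho * v * Dh / mu
Re = 1000 * 0.119 * 22e-6 / 0.0089
Re = 0.294


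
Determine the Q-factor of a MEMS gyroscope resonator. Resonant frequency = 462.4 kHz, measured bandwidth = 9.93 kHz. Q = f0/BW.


Step 1: Q = f0 / bandwidth
Step 2: Q = 462.4 / 9.93
Q = 46.6


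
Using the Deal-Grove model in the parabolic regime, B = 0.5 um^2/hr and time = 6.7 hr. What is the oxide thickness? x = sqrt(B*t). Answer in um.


Step 1: Compute B*t = 0.5 * 6.7 = 3.35
Step 2: x = sqrt(3.35)
x = 1.83 um


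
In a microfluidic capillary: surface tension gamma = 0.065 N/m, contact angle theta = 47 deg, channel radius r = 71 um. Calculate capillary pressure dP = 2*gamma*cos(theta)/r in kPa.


Step 1: cos(47 deg) = 0.682
Step 2: Convert r to m: r = 71e-6 m
Step 3: dP = 2 * 0.065 * 0.682 / 71e-6 = 1248.7 Pa
Step 4: Convert Pa to kPa (divide by 1000).
dP = 1.25 kPa


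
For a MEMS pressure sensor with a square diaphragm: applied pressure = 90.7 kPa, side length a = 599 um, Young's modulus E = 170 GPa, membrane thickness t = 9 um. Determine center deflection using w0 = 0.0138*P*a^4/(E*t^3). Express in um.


Step 1: Convert pressure to compatible units (E is in GPa, so P in GPa).
P = 90.7 kPa = 90.7e-6 GPa
Step 2: Compute numerator: 0.0138 * P * a^4.
a^4 = 599^4 = 128738157601
numerator = 0.0138 * 90.7e-6 * 128738157601 = 1.611364e+05
Step 3: Compute denominator: E * t^3 = 170 * 9^3 = 123930
Step 4: w0 = numerator / denominator = 1.611364e+05 / 123930 = 1.3002 um


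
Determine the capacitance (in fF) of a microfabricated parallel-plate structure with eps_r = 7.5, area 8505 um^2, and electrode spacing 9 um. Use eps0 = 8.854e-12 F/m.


Step 1: Convert area to m^2: A = 8505e-12 m^2
Step 2: Convert gap to m: d = 9e-6 m
Step 3: C = eps0 * eps_r * A / d
C = 8.854e-12 * 7.5 * 8505e-12 / 9e-6
Step 4: Convert to fF (multiply by 1e15).
C = 62.75 fF


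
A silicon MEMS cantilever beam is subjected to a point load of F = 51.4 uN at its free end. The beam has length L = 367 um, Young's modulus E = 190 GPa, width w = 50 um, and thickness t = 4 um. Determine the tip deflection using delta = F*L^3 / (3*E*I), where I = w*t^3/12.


Step 1: Calculate the second moment of area.
I = w * t^3 / 12 = 50 * 4^3 / 12 = 266.6667 um^4
Step 2: Convert E to consistent units (1 GPa = 1000 uN/um^2).
E = 190 GPa = 190000 uN/um^2
Step 3: Calculate tip deflection.
delta = F * L^3 / (3 * E * I)
delta = 51.4 * 367^3 / (3 * 190000 * 266.6667)
delta = 16.7154 um


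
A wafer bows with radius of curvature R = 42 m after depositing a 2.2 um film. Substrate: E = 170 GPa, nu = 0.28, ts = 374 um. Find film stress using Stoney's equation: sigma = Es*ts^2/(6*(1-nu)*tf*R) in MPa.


Step 1: Compute numerator: Es * ts^2 = 170 * 374^2 = 23778920 (GPa*um^2)
Step 2: Compute denominator (R in um): 6*(1-nu)*tf*R = 6*0.72*2.2*42e6 = 399168000.0 (um^2)
Step 3: sigma (GPa) = 23778920 / 399168000.0 = 5.9571e-02 GPa
Step 4: Convert to MPa (x1000): sigma = 59.6 MPa


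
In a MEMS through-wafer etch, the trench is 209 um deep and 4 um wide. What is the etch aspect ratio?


Step 1: AR = depth / width
Step 2: AR = 209 / 4
AR = 52.3


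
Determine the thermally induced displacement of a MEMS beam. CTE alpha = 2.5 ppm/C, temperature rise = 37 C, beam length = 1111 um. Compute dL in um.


Step 1: Convert CTE: alpha = 2.5 ppm/C = 2.5e-6 /C
Step 2: dL = 2.5e-6 * 37 * 1111
dL = 0.1028 um


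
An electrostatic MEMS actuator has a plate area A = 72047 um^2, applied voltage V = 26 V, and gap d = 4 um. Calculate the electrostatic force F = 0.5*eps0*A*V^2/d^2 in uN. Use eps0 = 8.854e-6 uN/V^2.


Step 1: Identify parameters.
eps0 = 8.854e-6 uN/V^2, A = 72047 um^2, V = 26 V, d = 4 um
Step 2: Compute V^2 = 26^2 = 676
Step 3: Compute d^2 = 4^2 = 16
Step 4: F = 0.5 * 8.854e-6 * 72047 * 676 / 16
F = 13.476 uN


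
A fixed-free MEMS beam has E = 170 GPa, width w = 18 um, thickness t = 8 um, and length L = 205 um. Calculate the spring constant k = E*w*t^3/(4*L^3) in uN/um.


Step 1: Convert E to consistent units (1 GPa = 1000 uN/um^2).
E = 170 GPa = 170000 uN/um^2
Step 2: Compute t^3 = 8^3 = 512
Step 3: Compute L^3 = 205^3 = 8615125
Step 4: k = 170000 * 18 * 512 / (4 * 8615125)
k = 45.4642 uN/um


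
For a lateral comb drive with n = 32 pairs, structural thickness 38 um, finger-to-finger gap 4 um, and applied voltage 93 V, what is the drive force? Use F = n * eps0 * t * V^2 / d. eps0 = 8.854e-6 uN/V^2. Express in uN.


Step 1: Parameters: n=32, eps0=8.854e-6 uN/V^2, t=38 um, V=93 V, d=4 um
Step 2: V^2 = 8649
Step 3: F = 32 * 8.854e-6 * 38 * 8649 / 4
F = 23.28 uN


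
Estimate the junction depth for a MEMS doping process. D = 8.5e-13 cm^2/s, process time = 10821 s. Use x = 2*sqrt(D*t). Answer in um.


Step 1: Compute D*t = 8.5e-13 * 10821 = 9.19785e-09 cm^2
Step 2: sqrt(D*t) = 9.59054e-05 cm
Step 3: x = 2 * 9.59054e-05 cm = 1.918108e-04 cm
Step 4: Convert to um (1 cm = 1e4 um): x = 1.918 um


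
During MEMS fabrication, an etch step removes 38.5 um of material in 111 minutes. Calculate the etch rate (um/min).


Step 1: Etch rate = depth / time
Step 2: rate = 38.5 / 111
rate = 0.347 um/min


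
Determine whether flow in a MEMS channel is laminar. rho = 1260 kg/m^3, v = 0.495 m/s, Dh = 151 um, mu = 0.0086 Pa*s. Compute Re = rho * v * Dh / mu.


Step 1: Convert Dh to meters: Dh = 151e-6 m
Step 2: Re = rho * v * Dh / mu
Re = 1260 * 0.495 * 151e-6 / 0.0086
Re = 10.951
Since Re = 10.951 is below ~2300, the flow is laminar.


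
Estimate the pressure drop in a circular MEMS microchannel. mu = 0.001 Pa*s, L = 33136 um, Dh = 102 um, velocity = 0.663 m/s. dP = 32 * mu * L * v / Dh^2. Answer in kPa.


Step 1: Convert to SI: L = 33136e-6 m, Dh = 102e-6 m
Step 2: dP = 32 * 0.001 * 33136e-6 * 0.663 / (102e-6)^2
Step 3: dP = 67571.45 Pa
Step 4: Convert to kPa: dP = 67.57 kPa


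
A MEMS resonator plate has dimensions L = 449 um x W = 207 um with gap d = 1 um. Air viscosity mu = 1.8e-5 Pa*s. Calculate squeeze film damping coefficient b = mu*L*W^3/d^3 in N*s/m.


Step 1: Convert to SI.
L = 449e-6 m, W = 207e-6 m, d = 1e-6 m
Step 2: W^3 = (207e-6)^3 = 8.87e-12 m^3
Step 3: d^3 = (1e-6)^3 = 1.00e-18 m^3
Step 4: b = 1.8e-5 * 449e-6 * 8.87e-12 / 1.00e-18
b = 7.17e-02 N*s/m


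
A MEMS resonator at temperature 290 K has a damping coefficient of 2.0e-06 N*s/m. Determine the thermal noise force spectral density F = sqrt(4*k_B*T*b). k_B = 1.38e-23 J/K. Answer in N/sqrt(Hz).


Step 1: Compute 4 * k_B * T * b
= 4 * 1.38e-23 * 290 * 2.0e-06
= 3.2016e-26 N^2/Hz
Step 2: F_noise = sqrt(3.2016e-26)
F_noise = 1.79e-13 N/sqrt(Hz)


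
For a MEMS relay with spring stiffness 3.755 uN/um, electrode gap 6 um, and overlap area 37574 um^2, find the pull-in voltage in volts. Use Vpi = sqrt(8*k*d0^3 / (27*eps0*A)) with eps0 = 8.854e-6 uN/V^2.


Step 1: Compute numerator: 8 * k * d0^3 = 8 * 3.755 * 6^3 = 6488.64
Step 2: Compute denominator: 27 * eps0 * A = 27 * 8.854e-6 * 37574 = 8.982365
Step 3: Vpi = sqrt(6488.64 / 8.982365)
Vpi = 26.88 V


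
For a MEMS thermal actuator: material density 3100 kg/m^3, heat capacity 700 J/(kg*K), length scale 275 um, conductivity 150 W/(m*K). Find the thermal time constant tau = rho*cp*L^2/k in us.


Step 1: Convert L to m: L = 275e-6 m
Step 2: L^2 = (275e-6)^2 = 7.5625e-08 m^2
Step 3: tau = 3100 * 700 * 7.5625e-08 / 150 = 1.09404167e-03 s
Step 4: Convert to microseconds (multiply by 1e6).
tau = 1094.042 us


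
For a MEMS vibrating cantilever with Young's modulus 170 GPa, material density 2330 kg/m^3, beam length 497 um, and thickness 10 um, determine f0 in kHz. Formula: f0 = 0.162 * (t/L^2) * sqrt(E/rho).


Step 1: Convert units to SI.
t_SI = 10e-6 m, L_SI = 497e-6 m
Step 2: Calculate sqrt(E/rho).
sqrt(170e9 / 2330) = 8541.74 m/s
Step 3: Compute f0.
f0 = 0.162 * 10e-6 / (497e-6)^2 * 8541.74 = 56020.7 Hz = 56.02 kHz


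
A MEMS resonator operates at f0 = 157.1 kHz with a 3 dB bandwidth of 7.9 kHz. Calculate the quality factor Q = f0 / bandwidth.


Step 1: Q = f0 / bandwidth
Step 2: Q = 157.1 / 7.9
Q = 19.9


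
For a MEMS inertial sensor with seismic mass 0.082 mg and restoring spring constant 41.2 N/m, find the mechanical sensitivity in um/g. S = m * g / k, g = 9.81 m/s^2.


Step 1: Convert mass: m = 0.082 mg = 8.20e-08 kg
Step 2: S = m * g / k = 8.20e-08 * 9.81 / 41.2
Step 3: S = 1.95e-08 m/g
Step 4: Convert to um/g: S = 0.02 um/g


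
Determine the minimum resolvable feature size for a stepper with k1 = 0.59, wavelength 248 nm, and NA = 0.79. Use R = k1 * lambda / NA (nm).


Step 1: Identify values: k1 = 0.59, lambda = 248 nm, NA = 0.79
Step 2: R = k1 * lambda / NA
R = 0.59 * 248 / 0.79
R = 185.2 nm


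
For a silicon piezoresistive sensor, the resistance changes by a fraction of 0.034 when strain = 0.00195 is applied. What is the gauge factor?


Step 1: Identify values.
dR/R = 0.034, strain = 0.00195
Step 2: GF = (dR/R) / strain = 0.034 / 0.00195
GF = 17.4


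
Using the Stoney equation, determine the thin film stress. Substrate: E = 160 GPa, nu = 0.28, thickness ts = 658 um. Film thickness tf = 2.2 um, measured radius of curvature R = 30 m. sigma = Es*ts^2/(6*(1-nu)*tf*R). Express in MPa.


Step 1: Compute numerator: Es * ts^2 = 160 * 658^2 = 69274240 (GPa*um^2)
Step 2: Compute denominator (R in um): 6*(1-nu)*tf*R = 6*0.72*2.2*30e6 = 285120000.0 (um^2)
Step 3: sigma (GPa) = 69274240 / 285120000.0 = 2.42965e-01 GPa
Step 4: Convert to MPa (x1000): sigma = 243.0 MPa


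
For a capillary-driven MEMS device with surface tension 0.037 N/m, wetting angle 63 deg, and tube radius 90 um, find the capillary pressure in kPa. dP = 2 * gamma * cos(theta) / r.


Step 1: cos(63 deg) = 0.454
Step 2: Convert r to m: r = 90e-6 m
Step 3: dP = 2 * 0.037 * 0.454 / 90e-6 = 373.3 Pa
Step 4: Convert Pa to kPa (divide by 1000).
dP = 0.37 kPa


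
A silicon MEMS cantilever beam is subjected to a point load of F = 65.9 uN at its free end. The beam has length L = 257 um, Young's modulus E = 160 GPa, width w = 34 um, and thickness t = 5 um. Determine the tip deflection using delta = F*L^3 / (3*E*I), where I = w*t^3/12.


Step 1: Calculate the second moment of area.
I = w * t^3 / 12 = 34 * 5^3 / 12 = 354.1667 um^4
Step 2: Convert E to consistent units (1 GPa = 1000 uN/um^2).
E = 160 GPa = 160000 uN/um^2
Step 3: Calculate tip deflection.
delta = F * L^3 / (3 * E * I)
delta = 65.9 * 257^3 / (3 * 160000 * 354.1667)
delta = 6.5802 um


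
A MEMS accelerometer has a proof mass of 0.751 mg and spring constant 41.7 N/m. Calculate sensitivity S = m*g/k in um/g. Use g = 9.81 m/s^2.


Step 1: Convert mass: m = 0.751 mg = 7.51e-07 kg
Step 2: S = m * g / k = 7.51e-07 * 9.81 / 41.7
Step 3: S = 1.77e-07 m/g
Step 4: Convert to um/g: S = 0.177 um/g


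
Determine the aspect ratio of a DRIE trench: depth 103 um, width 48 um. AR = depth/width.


Step 1: AR = depth / width
Step 2: AR = 103 / 48
AR = 2.1


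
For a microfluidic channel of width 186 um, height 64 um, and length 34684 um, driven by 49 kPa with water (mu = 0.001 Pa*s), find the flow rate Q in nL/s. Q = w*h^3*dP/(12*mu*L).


Step 1: Convert all dimensions to SI (meters).
w = 186e-6 m, h = 64e-6 m, L = 34684e-6 m, dP = 49e3 Pa
Step 2: Q = w * h^3 * dP / (12 * mu * L)
Q = 186e-6 * (64e-6)^3 * 49e3 / (12 * 0.001 * 34684e-6) = 5.74035198e-09 m^3/s
Step 3: Convert Q from m^3/s to nL/s (1 m^3 = 1e12 nL, so multiply by 1e12).
Q = 5740.352 nL/s


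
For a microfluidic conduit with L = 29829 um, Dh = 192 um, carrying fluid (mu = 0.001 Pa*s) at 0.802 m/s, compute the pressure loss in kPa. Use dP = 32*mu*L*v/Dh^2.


Step 1: Convert to SI: L = 29829e-6 m, Dh = 192e-6 m
Step 2: dP = 32 * 0.001 * 29829e-6 * 0.802 / (192e-6)^2
Step 3: dP = 20766.37 Pa
Step 4: Convert to kPa: dP = 20.77 kPa


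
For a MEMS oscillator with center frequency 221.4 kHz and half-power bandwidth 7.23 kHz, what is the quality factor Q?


Step 1: Q = f0 / bandwidth
Step 2: Q = 221.4 / 7.23
Q = 30.6


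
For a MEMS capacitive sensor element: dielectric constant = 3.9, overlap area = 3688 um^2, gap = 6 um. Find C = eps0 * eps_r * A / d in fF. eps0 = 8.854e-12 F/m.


Step 1: Convert area to m^2: A = 3688e-12 m^2
Step 2: Convert gap to m: d = 6e-6 m
Step 3: C = eps0 * eps_r * A / d
C = 8.854e-12 * 3.9 * 3688e-12 / 6e-6
Step 4: Convert to fF (multiply by 1e15).
C = 21.22 fF


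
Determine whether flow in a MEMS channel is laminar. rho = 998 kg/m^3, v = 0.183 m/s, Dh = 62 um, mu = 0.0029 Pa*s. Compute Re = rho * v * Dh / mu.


Step 1: Convert Dh to meters: Dh = 62e-6 m
Step 2: Re = rho * v * Dh / mu
Re = 998 * 0.183 * 62e-6 / 0.0029
Re = 3.905
Since Re = 3.905 is below ~2300, the flow is laminar.


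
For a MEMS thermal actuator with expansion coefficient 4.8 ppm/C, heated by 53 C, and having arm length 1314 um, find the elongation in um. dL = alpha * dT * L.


Step 1: Convert CTE: alpha = 4.8 ppm/C = 4.8e-6 /C
Step 2: dL = 4.8e-6 * 53 * 1314
dL = 0.3343 um


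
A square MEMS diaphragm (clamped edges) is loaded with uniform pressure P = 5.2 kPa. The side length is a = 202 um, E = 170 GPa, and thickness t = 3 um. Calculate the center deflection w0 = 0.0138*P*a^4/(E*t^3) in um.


Step 1: Convert pressure to compatible units (E is in GPa, so P in GPa).
P = 5.2 kPa = 5.2e-6 GPa
Step 2: Compute numerator: 0.0138 * P * a^4.
a^4 = 202^4 = 1664966416
numerator = 0.0138 * 5.2e-6 * 1664966416 = 1.195e+02
Step 3: Compute denominator: E * t^3 = 170 * 3^3 = 4590
Step 4: w0 = numerator / denominator = 1.195e+02 / 4590 = 0.026 um


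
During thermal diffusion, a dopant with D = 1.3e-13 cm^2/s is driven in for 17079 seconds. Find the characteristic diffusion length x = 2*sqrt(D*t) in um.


Step 1: Compute D*t = 1.3e-13 * 17079 = 2.22027e-09 cm^2
Step 2: sqrt(D*t) = 4.712e-05 cm
Step 3: x = 2 * 4.712e-05 cm = 9.424e-05 cm
Step 4: Convert to um (1 cm = 1e4 um): x = 0.942 um


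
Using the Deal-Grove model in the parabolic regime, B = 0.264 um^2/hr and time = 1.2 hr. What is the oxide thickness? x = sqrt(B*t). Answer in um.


Step 1: Compute B*t = 0.264 * 1.2 = 0.3168
Step 2: x = sqrt(0.3168)
x = 0.563 um


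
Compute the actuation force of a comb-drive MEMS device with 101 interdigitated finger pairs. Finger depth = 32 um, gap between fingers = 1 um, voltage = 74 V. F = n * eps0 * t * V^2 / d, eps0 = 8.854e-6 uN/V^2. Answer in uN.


Step 1: Parameters: n=101, eps0=8.854e-6 uN/V^2, t=32 um, V=74 V, d=1 um
Step 2: V^2 = 5476
Step 3: F = 101 * 8.854e-6 * 32 * 5476 / 1
F = 156.702 uN


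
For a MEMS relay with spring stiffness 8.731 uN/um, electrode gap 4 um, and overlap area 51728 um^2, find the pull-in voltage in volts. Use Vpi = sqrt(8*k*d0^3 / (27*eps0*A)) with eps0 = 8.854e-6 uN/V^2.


Step 1: Compute numerator: 8 * k * d0^3 = 8 * 8.731 * 4^3 = 4470.272
Step 2: Compute denominator: 27 * eps0 * A = 27 * 8.854e-6 * 51728 = 12.365992
Step 3: Vpi = sqrt(4470.272 / 12.365992)
Vpi = 19.01 V


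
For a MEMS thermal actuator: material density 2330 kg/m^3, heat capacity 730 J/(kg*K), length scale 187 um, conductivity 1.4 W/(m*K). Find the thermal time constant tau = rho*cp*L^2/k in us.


Step 1: Convert L to m: L = 187e-6 m
Step 2: L^2 = (187e-6)^2 = 3.4969e-08 m^2
Step 3: tau = 2330 * 730 * 3.4969e-08 / 1.4 = 4.248483721e-02 s
Step 4: Convert to microseconds (multiply by 1e6).
tau = 42484.837 us


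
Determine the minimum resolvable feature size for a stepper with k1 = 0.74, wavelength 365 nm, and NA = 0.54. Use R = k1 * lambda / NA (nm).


Step 1: Identify values: k1 = 0.74, lambda = 365 nm, NA = 0.54
Step 2: R = k1 * lambda / NA
R = 0.74 * 365 / 0.54
R = 500.2 nm


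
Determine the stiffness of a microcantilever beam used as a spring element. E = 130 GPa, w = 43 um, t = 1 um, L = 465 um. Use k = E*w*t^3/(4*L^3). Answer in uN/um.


Step 1: Convert E to consistent units (1 GPa = 1000 uN/um^2).
E = 130 GPa = 130000 uN/um^2
Step 2: Compute t^3 = 1^3 = 1
Step 3: Compute L^3 = 465^3 = 100544625
Step 4: k = 130000 * 43 * 1 / (4 * 100544625)
k = 0.0139 uN/um


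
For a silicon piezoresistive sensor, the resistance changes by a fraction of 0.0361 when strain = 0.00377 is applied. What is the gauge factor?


Step 1: Identify values.
dR/R = 0.0361, strain = 0.00377
Step 2: GF = (dR/R) / strain = 0.0361 / 0.00377
GF = 9.6


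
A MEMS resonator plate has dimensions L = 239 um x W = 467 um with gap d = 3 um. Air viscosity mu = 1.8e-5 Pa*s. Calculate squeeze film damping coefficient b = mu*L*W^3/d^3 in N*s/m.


Step 1: Convert to SI.
L = 239e-6 m, W = 467e-6 m, d = 3e-6 m
Step 2: W^3 = (467e-6)^3 = 1.02e-10 m^3
Step 3: d^3 = (3e-6)^3 = 2.70e-17 m^3
Step 4: b = 1.8e-5 * 239e-6 * 1.02e-10 / 2.70e-17
b = 1.62e-02 N*s/m


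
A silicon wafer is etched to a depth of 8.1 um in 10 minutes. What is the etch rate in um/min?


Step 1: Etch rate = depth / time
Step 2: rate = 8.1 / 10
rate = 0.81 um/min


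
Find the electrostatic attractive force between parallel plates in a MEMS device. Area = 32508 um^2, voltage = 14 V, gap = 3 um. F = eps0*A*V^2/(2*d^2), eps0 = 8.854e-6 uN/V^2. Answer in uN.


Step 1: Identify parameters.
eps0 = 8.854e-6 uN/V^2, A = 32508 um^2, V = 14 V, d = 3 um
Step 2: Compute V^2 = 14^2 = 196
Step 3: Compute d^2 = 3^2 = 9
Step 4: F = 0.5 * 8.854e-6 * 32508 * 196 / 9
F = 3.134 uN


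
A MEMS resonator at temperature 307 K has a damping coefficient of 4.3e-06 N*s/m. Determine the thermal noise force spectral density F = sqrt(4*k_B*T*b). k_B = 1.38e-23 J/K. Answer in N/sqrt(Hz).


Step 1: Compute 4 * k_B * T * b
= 4 * 1.38e-23 * 307 * 4.3e-06
= 7.2870e-26 N^2/Hz
Step 2: F_noise = sqrt(7.2870e-26)
F_noise = 2.70e-13 N/sqrt(Hz)


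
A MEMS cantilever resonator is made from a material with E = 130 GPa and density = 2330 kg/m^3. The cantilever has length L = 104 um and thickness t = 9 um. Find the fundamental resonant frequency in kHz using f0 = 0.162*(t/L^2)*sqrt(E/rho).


Step 1: Convert units to SI.
t_SI = 9e-6 m, L_SI = 104e-6 m
Step 2: Calculate sqrt(E/rho).
sqrt(130e9 / 2330) = 7469.54 m/s
Step 3: Compute f0.
f0 = 0.162 * 9e-6 / (104e-6)^2 * 7469.54 = 1006896.2 Hz = 1006.9 kHz


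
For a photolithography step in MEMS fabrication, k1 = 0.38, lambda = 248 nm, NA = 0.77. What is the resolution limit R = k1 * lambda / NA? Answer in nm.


Step 1: Identify values: k1 = 0.38, lambda = 248 nm, NA = 0.77
Step 2: R = k1 * lambda / NA
R = 0.38 * 248 / 0.77
R = 122.4 nm


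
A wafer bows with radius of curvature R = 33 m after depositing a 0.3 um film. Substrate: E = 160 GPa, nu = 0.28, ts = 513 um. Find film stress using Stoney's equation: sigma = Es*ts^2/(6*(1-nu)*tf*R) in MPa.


Step 1: Compute numerator: Es * ts^2 = 160 * 513^2 = 42107040 (GPa*um^2)
Step 2: Compute denominator (R in um): 6*(1-nu)*tf*R = 6*0.72*0.3*33e6 = 42768000.0 (um^2)
Step 3: sigma (GPa) = 42107040 / 42768000.0 = 9.84545e-01 GPa
Step 4: Convert to MPa (x1000): sigma = 984.5 MPa


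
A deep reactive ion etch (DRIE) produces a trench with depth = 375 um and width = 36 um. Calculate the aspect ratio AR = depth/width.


Step 1: AR = depth / width
Step 2: AR = 375 / 36
AR = 10.4


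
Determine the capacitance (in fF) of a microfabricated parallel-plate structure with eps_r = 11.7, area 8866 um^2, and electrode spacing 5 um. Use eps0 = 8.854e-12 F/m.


Step 1: Convert area to m^2: A = 8866e-12 m^2
Step 2: Convert gap to m: d = 5e-6 m
Step 3: C = eps0 * eps_r * A / d
C = 8.854e-12 * 11.7 * 8866e-12 / 5e-6
Step 4: Convert to fF (multiply by 1e15).
C = 183.69 fF


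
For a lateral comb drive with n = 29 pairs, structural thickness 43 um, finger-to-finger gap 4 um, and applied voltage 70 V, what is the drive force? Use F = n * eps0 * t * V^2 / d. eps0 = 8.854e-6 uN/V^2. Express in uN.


Step 1: Parameters: n=29, eps0=8.854e-6 uN/V^2, t=43 um, V=70 V, d=4 um
Step 2: V^2 = 4900
Step 3: F = 29 * 8.854e-6 * 43 * 4900 / 4
F = 13.525 uN


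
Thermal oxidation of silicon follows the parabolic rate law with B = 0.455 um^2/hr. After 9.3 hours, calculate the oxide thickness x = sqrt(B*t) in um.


Step 1: Compute B*t = 0.455 * 9.3 = 4.2315
Step 2: x = sqrt(4.2315)
x = 2.057 um


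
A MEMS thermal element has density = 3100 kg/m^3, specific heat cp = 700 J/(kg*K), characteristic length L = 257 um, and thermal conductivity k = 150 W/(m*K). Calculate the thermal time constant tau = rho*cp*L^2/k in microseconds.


Step 1: Convert L to m: L = 257e-6 m
Step 2: L^2 = (257e-6)^2 = 6.6049e-08 m^2
Step 3: tau = 3100 * 700 * 6.6049e-08 / 150 = 9.5550887e-04 s
Step 4: Convert to microseconds (multiply by 1e6).
tau = 955.509 us


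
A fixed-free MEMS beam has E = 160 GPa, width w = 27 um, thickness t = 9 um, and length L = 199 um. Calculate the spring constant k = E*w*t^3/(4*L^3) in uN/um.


Step 1: Convert E to consistent units (1 GPa = 1000 uN/um^2).
E = 160 GPa = 160000 uN/um^2
Step 2: Compute t^3 = 9^3 = 729
Step 3: Compute L^3 = 199^3 = 7880599
Step 4: k = 160000 * 27 * 729 / (4 * 7880599)
k = 99.9061 uN/um


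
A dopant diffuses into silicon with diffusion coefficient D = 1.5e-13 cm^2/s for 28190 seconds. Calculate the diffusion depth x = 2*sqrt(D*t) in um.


Step 1: Compute D*t = 1.5e-13 * 28190 = 4.2285e-09 cm^2
Step 2: sqrt(D*t) = 6.50269e-05 cm
Step 3: x = 2 * 6.50269e-05 cm = 1.300538e-04 cm
Step 4: Convert to um (1 cm = 1e4 um): x = 1.301 um


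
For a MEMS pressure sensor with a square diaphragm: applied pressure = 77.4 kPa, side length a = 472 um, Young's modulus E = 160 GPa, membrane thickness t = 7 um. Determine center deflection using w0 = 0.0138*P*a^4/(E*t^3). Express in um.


Step 1: Convert pressure to compatible units (E is in GPa, so P in GPa).
P = 77.4 kPa = 77.4e-6 GPa
Step 2: Compute numerator: 0.0138 * P * a^4.
a^4 = 472^4 = 49632710656
numerator = 0.0138 * 77.4e-6 * 49632710656 = 5.3014e+04
Step 3: Compute denominator: E * t^3 = 160 * 7^3 = 54880
Step 4: w0 = numerator / denominator = 5.3014e+04 / 54880 = 0.966 um


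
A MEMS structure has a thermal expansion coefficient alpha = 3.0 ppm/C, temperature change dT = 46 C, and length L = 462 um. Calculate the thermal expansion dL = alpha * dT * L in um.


Step 1: Convert CTE: alpha = 3.0 ppm/C = 3.0e-6 /C
Step 2: dL = 3.0e-6 * 46 * 462
dL = 0.0638 um


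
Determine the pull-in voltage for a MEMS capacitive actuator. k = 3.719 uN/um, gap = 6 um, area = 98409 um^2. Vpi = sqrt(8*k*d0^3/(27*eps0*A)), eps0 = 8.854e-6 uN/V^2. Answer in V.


Step 1: Compute numerator: 8 * k * d0^3 = 8 * 3.719 * 6^3 = 6426.432
Step 2: Compute denominator: 27 * eps0 * A = 27 * 8.854e-6 * 98409 = 23.525459
Step 3: Vpi = sqrt(6426.432 / 23.525459)
Vpi = 16.53 V


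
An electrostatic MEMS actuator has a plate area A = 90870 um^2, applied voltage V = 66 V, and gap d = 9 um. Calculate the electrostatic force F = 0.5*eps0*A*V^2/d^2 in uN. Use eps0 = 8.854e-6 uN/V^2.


Step 1: Identify parameters.
eps0 = 8.854e-6 uN/V^2, A = 90870 um^2, V = 66 V, d = 9 um
Step 2: Compute V^2 = 66^2 = 4356
Step 3: Compute d^2 = 9^2 = 81
Step 4: F = 0.5 * 8.854e-6 * 90870 * 4356 / 81
F = 21.634 uN


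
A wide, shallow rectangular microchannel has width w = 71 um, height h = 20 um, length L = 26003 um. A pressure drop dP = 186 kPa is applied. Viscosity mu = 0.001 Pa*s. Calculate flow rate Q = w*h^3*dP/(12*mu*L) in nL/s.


Step 1: Convert all dimensions to SI (meters).
w = 71e-6 m, h = 20e-6 m, L = 26003e-6 m, dP = 186e3 Pa
Step 2: Q = w * h^3 * dP / (12 * mu * L)
Q = 71e-6 * (20e-6)^3 * 186e3 / (12 * 0.001 * 26003e-6) = 3.3857632e-10 m^3/s
Step 3: Convert Q from m^3/s to nL/s (1 m^3 = 1e12 nL, so multiply by 1e12).
Q = 338.576 nL/s


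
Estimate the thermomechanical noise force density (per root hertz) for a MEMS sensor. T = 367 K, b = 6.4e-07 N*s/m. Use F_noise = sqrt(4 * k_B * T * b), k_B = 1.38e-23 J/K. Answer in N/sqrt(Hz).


Step 1: Compute 4 * k_B * T * b
= 4 * 1.38e-23 * 367 * 6.4e-07
= 1.2965e-26 N^2/Hz
Step 2: F_noise = sqrt(1.2965e-26)
F_noise = 1.14e-13 N/sqrt(Hz)


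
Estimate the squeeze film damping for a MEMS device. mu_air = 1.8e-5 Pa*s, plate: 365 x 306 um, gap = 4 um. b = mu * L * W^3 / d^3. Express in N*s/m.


Step 1: Convert to SI.
L = 365e-6 m, W = 306e-6 m, d = 4e-6 m
Step 2: W^3 = (306e-6)^3 = 2.87e-11 m^3
Step 3: d^3 = (4e-6)^3 = 6.40e-17 m^3
Step 4: b = 1.8e-5 * 365e-6 * 2.87e-11 / 6.40e-17
b = 2.94e-03 N*s/m


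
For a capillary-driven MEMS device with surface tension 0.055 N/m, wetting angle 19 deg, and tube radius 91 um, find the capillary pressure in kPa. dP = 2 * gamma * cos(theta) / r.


Step 1: cos(19 deg) = 0.9455
Step 2: Convert r to m: r = 91e-6 m
Step 3: dP = 2 * 0.055 * 0.9455 / 91e-6 = 1142.9 Pa
Step 4: Convert Pa to kPa (divide by 1000).
dP = 1.14 kPa


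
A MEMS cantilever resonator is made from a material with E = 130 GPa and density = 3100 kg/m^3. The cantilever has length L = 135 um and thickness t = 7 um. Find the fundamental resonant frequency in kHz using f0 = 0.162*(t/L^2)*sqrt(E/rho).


Step 1: Convert units to SI.
t_SI = 7e-6 m, L_SI = 135e-6 m
Step 2: Calculate sqrt(E/rho).
sqrt(130e9 / 3100) = 6475.76 m/s
Step 3: Compute f0.
f0 = 0.162 * 7e-6 / (135e-6)^2 * 6475.76 = 402936.2 Hz = 402.94 kHz


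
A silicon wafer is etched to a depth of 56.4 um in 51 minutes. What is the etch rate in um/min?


Step 1: Etch rate = depth / time
Step 2: rate = 56.4 / 51
rate = 1.106 um/min


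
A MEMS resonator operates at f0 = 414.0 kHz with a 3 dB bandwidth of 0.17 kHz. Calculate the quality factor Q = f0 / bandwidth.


Step 1: Q = f0 / bandwidth
Step 2: Q = 414.0 / 0.17
Q = 2435.3


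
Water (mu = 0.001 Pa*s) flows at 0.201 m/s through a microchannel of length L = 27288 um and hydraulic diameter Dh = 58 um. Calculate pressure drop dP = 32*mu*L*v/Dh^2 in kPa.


Step 1: Convert to SI: L = 27288e-6 m, Dh = 58e-6 m
Step 2: dP = 32 * 0.001 * 27288e-6 * 0.201 / (58e-6)^2
Step 3: dP = 52174.92 Pa
Step 4: Convert to kPa: dP = 52.17 kPa


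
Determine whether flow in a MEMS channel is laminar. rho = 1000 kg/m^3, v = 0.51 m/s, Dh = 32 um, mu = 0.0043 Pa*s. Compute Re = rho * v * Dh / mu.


Step 1: Convert Dh to meters: Dh = 32e-6 m
Step 2: Re = rho * v * Dh / mu
Re = 1000 * 0.51 * 32e-6 / 0.0043
Re = 3.795
Since Re = 3.795 is below ~2300, the flow is laminar.


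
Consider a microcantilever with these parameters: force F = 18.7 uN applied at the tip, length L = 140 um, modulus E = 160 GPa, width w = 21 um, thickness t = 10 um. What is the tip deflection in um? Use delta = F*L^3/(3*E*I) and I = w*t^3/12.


Step 1: Calculate the second moment of area.
I = w * t^3 / 12 = 21 * 10^3 / 12 = 1750.0 um^4
Step 2: Convert E to consistent units (1 GPa = 1000 uN/um^2).
E = 160 GPa = 160000 uN/um^2
Step 3: Calculate tip deflection.
delta = F * L^3 / (3 * E * I)
delta = 18.7 * 140^3 / (3 * 160000 * 1750.0)
delta = 0.0611 um


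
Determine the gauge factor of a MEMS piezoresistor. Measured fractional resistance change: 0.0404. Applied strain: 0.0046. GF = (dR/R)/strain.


Step 1: Identify values.
dR/R = 0.0404, strain = 0.0046
Step 2: GF = (dR/R) / strain = 0.0404 / 0.0046
GF = 8.8


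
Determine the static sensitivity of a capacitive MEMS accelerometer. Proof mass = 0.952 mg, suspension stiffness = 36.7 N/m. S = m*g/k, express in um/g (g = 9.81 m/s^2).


Step 1: Convert mass: m = 0.952 mg = 9.52e-07 kg
Step 2: S = m * g / k = 9.52e-07 * 9.81 / 36.7
Step 3: S = 2.54e-07 m/g
Step 4: Convert to um/g: S = 0.254 um/g


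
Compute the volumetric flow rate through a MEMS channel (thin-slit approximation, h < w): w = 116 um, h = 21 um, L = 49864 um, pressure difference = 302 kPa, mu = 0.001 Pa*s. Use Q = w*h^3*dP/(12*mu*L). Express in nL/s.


Step 1: Convert all dimensions to SI (meters).
w = 116e-6 m, h = 21e-6 m, L = 49864e-6 m, dP = 302e3 Pa
Step 2: Q = w * h^3 * dP / (12 * mu * L)
Q = 116e-6 * (21e-6)^3 * 302e3 / (12 * 0.001 * 49864e-6) = 5.4219369e-10 m^3/s
Step 3: Convert Q from m^3/s to nL/s (1 m^3 = 1e12 nL, so multiply by 1e12).
Q = 542.194 nL/s


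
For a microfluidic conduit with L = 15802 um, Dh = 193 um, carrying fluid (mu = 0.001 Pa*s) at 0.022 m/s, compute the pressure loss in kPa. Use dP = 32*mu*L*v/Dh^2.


Step 1: Convert to SI: L = 15802e-6 m, Dh = 193e-6 m
Step 2: dP = 32 * 0.001 * 15802e-6 * 0.022 / (193e-6)^2
Step 3: dP = 298.66 Pa
Step 4: Convert to kPa: dP = 0.3 kPa


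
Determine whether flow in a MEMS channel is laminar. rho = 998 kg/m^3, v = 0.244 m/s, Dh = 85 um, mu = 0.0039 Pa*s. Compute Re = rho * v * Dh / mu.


Step 1: Convert Dh to meters: Dh = 85e-6 m
Step 2: Re = rho * v * Dh / mu
Re = 998 * 0.244 * 85e-6 / 0.0039
Re = 5.307
Since Re = 5.307 is below ~2300, the flow is laminar.


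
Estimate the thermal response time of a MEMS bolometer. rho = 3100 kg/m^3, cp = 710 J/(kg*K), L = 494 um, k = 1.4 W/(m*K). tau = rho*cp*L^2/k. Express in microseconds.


Step 1: Convert L to m: L = 494e-6 m
Step 2: L^2 = (494e-6)^2 = 2.44036e-07 m^2
Step 3: tau = 3100 * 710 * 2.44036e-07 / 1.4 = 3.8365945429e-01 s
Step 4: Convert to microseconds (multiply by 1e6).
tau = 383659.454 us


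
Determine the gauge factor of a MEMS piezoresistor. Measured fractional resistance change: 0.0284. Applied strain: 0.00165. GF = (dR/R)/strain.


Step 1: Identify values.
dR/R = 0.0284, strain = 0.00165
Step 2: GF = (dR/R) / strain = 0.0284 / 0.00165
GF = 17.2


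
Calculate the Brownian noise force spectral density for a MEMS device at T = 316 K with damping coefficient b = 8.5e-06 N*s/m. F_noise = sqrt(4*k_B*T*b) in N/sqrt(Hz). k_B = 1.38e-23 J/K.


Step 1: Compute 4 * k_B * T * b
= 4 * 1.38e-23 * 316 * 8.5e-06
= 1.4827e-25 N^2/Hz
Step 2: F_noise = sqrt(1.4827e-25)
F_noise = 3.85e-13 N/sqrt(Hz)


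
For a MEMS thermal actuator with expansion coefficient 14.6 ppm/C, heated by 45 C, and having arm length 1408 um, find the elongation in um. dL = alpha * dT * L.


Step 1: Convert CTE: alpha = 14.6 ppm/C = 14.6e-6 /C
Step 2: dL = 14.6e-6 * 45 * 1408
dL = 0.9251 um


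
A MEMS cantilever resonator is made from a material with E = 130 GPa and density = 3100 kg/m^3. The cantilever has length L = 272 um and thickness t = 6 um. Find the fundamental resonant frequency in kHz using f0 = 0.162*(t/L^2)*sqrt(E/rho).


Step 1: Convert units to SI.
t_SI = 6e-6 m, L_SI = 272e-6 m
Step 2: Calculate sqrt(E/rho).
sqrt(130e9 / 3100) = 6475.76 m/s
Step 3: Compute f0.
f0 = 0.162 * 6e-6 / (272e-6)^2 * 6475.76 = 85078.4 Hz = 85.08 kHz


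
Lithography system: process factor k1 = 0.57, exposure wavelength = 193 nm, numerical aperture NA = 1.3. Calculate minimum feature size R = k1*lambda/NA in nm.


Step 1: Identify values: k1 = 0.57, lambda = 193 nm, NA = 1.3
Step 2: R = k1 * lambda / NA
R = 0.57 * 193 / 1.3
R = 84.6 nm


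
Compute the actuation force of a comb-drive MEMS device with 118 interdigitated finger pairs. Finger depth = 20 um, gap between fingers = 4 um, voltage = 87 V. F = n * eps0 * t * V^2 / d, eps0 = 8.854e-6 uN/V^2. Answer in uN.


Step 1: Parameters: n=118, eps0=8.854e-6 uN/V^2, t=20 um, V=87 V, d=4 um
Step 2: V^2 = 7569
Step 3: F = 118 * 8.854e-6 * 20 * 7569 / 4
F = 39.539 uN


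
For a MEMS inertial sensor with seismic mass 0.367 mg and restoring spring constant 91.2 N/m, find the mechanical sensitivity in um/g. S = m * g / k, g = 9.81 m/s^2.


Step 1: Convert mass: m = 0.367 mg = 3.67e-07 kg
Step 2: S = m * g / k = 3.67e-07 * 9.81 / 91.2
Step 3: S = 3.95e-08 m/g
Step 4: Convert to um/g: S = 0.039 um/g


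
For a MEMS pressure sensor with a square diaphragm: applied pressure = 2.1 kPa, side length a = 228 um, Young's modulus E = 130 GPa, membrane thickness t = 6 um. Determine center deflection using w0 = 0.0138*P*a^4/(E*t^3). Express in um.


Step 1: Convert pressure to compatible units (E is in GPa, so P in GPa).
P = 2.1 kPa = 2.1e-6 GPa
Step 2: Compute numerator: 0.0138 * P * a^4.
a^4 = 228^4 = 2702336256
numerator = 0.0138 * 2.1e-6 * 2702336256 = 7.831e+01
Step 3: Compute denominator: E * t^3 = 130 * 6^3 = 28080
Step 4: w0 = numerator / denominator = 7.831e+01 / 28080 = 0.0028 um


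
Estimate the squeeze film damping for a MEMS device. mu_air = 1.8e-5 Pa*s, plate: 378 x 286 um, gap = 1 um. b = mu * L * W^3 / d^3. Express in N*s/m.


Step 1: Convert to SI.
L = 378e-6 m, W = 286e-6 m, d = 1e-6 m
Step 2: W^3 = (286e-6)^3 = 2.34e-11 m^3
Step 3: d^3 = (1e-6)^3 = 1.00e-18 m^3
Step 4: b = 1.8e-5 * 378e-6 * 2.34e-11 / 1.00e-18
b = 1.59e-01 N*s/m


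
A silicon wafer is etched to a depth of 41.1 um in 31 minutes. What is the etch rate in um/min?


Step 1: Etch rate = depth / time
Step 2: rate = 41.1 / 31
rate = 1.326 um/min


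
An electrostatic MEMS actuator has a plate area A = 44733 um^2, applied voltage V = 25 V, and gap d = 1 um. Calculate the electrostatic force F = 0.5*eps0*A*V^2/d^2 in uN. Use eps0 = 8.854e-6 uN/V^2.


Step 1: Identify parameters.
eps0 = 8.854e-6 uN/V^2, A = 44733 um^2, V = 25 V, d = 1 um
Step 2: Compute V^2 = 25^2 = 625
Step 3: Compute d^2 = 1^2 = 1
Step 4: F = 0.5 * 8.854e-6 * 44733 * 625 / 1
F = 123.771 uN


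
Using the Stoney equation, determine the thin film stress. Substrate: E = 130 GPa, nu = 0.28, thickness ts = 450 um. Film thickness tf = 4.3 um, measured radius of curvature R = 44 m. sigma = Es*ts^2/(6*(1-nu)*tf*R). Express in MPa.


Step 1: Compute numerator: Es * ts^2 = 130 * 450^2 = 26325000 (GPa*um^2)
Step 2: Compute denominator (R in um): 6*(1-nu)*tf*R = 6*0.72*4.3*44e6 = 817344000.0 (um^2)
Step 3: sigma (GPa) = 26325000 / 817344000.0 = 3.2208e-02 GPa
Step 4: Convert to MPa (x1000): sigma = 32.2 MPa


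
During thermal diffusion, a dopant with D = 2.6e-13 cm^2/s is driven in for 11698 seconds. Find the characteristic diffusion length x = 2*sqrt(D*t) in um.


Step 1: Compute D*t = 2.6e-13 * 11698 = 3.04148e-09 cm^2
Step 2: sqrt(D*t) = 5.51496e-05 cm
Step 3: x = 2 * 5.51496e-05 cm = 1.102992e-04 cm
Step 4: Convert to um (1 cm = 1e4 um): x = 1.103 um


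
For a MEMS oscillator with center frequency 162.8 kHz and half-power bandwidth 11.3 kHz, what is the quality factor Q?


Step 1: Q = f0 / bandwidth
Step 2: Q = 162.8 / 11.3
Q = 14.4


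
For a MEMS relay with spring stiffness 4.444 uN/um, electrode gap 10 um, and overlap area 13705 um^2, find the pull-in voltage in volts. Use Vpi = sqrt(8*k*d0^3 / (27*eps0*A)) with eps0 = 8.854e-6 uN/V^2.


Step 1: Compute numerator: 8 * k * d0^3 = 8 * 4.444 * 10^3 = 35552.0
Step 2: Compute denominator: 27 * eps0 * A = 27 * 8.854e-6 * 13705 = 3.27629
Step 3: Vpi = sqrt(35552.0 / 3.27629)
Vpi = 104.17 V


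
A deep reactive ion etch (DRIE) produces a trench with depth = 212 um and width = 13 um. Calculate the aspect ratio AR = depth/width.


Step 1: AR = depth / width
Step 2: AR = 212 / 13
AR = 16.3


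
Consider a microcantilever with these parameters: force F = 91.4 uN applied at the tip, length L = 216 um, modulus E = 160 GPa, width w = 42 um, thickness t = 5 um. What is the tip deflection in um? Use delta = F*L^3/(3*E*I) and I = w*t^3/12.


Step 1: Calculate the second moment of area.
I = w * t^3 / 12 = 42 * 5^3 / 12 = 437.5 um^4
Step 2: Convert E to consistent units (1 GPa = 1000 uN/um^2).
E = 160 GPa = 160000 uN/um^2
Step 3: Calculate tip deflection.
delta = F * L^3 / (3 * E * I)
delta = 91.4 * 216^3 / (3 * 160000 * 437.5)
delta = 4.3862 um


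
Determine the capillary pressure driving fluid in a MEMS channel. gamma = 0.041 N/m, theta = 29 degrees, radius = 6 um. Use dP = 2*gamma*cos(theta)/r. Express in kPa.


Step 1: cos(29 deg) = 0.8746
Step 2: Convert r to m: r = 6e-6 m
Step 3: dP = 2 * 0.041 * 0.8746 / 6e-6 = 11952.9 Pa
Step 4: Convert Pa to kPa (divide by 1000).
dP = 11.95 kPa


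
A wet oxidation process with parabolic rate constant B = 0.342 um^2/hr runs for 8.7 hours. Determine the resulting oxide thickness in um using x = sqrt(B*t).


Step 1: Compute B*t = 0.342 * 8.7 = 2.9754
Step 2: x = sqrt(2.9754)
x = 1.725 um


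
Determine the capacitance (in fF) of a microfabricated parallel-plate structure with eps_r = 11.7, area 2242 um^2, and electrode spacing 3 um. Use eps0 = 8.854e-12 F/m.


Step 1: Convert area to m^2: A = 2242e-12 m^2
Step 2: Convert gap to m: d = 3e-6 m
Step 3: C = eps0 * eps_r * A / d
C = 8.854e-12 * 11.7 * 2242e-12 / 3e-6
Step 4: Convert to fF (multiply by 1e15).
C = 77.42 fF


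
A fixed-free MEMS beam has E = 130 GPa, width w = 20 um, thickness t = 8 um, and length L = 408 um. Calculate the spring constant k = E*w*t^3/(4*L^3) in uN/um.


Step 1: Convert E to consistent units (1 GPa = 1000 uN/um^2).
E = 130 GPa = 130000 uN/um^2
Step 2: Compute t^3 = 8^3 = 512
Step 3: Compute L^3 = 408^3 = 67917312
Step 4: k = 130000 * 20 * 512 / (4 * 67917312)
k = 4.9001 uN/um


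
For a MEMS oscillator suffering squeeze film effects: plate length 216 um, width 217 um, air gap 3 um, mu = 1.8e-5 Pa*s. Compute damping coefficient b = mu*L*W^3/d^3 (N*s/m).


Step 1: Convert to SI.
L = 216e-6 m, W = 217e-6 m, d = 3e-6 m
Step 2: W^3 = (217e-6)^3 = 1.02e-11 m^3
Step 3: d^3 = (3e-6)^3 = 2.70e-17 m^3
Step 4: b = 1.8e-5 * 216e-6 * 1.02e-11 / 2.70e-17
b = 1.47e-03 N*s/m


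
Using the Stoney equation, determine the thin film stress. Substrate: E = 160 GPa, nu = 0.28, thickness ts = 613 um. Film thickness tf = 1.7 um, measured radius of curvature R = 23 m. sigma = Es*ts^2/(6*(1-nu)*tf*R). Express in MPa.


Step 1: Compute numerator: Es * ts^2 = 160 * 613^2 = 60123040 (GPa*um^2)
Step 2: Compute denominator (R in um): 6*(1-nu)*tf*R = 6*0.72*1.7*23e6 = 168912000.0 (um^2)
Step 3: sigma (GPa) = 60123040 / 168912000.0 = 3.55943e-01 GPa
Step 4: Convert to MPa (x1000): sigma = 355.9 MPa


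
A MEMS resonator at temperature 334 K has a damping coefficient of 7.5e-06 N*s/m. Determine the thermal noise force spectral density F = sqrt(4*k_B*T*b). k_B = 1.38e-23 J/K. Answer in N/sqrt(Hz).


Step 1: Compute 4 * k_B * T * b
= 4 * 1.38e-23 * 334 * 7.5e-06
= 1.3828e-25 N^2/Hz
Step 2: F_noise = sqrt(1.3828e-25)
F_noise = 3.72e-13 N/sqrt(Hz)


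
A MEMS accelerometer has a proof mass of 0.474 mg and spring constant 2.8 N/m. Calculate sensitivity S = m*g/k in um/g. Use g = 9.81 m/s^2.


Step 1: Convert mass: m = 0.474 mg = 4.74e-07 kg
Step 2: S = m * g / k = 4.74e-07 * 9.81 / 2.8
Step 3: S = 1.66e-06 m/g
Step 4: Convert to um/g: S = 1.661 um/g
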